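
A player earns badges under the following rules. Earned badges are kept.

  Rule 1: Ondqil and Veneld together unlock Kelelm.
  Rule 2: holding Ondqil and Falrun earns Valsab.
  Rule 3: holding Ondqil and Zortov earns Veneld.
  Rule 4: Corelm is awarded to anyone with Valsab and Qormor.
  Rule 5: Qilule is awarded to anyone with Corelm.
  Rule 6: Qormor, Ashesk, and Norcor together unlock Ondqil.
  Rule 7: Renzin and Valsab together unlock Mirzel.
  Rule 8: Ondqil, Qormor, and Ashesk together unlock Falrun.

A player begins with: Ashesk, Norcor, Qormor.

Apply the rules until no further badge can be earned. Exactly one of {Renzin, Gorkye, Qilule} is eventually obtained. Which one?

Qilule

With Qormor, Ashesk, and Norcor, Ondqil is earned (Rule 6).
With Ondqil, Qormor, and Ashesk, Falrun is earned (Rule 8).
With Ondqil and Falrun, Valsab is earned (Rule 2).
With Valsab and Qormor, Corelm is earned (Rule 4).
With Corelm, Qilule is earned (Rule 5).
No rule produces Renzin, and it is not given. No rule produces Gorkye, and it is not given.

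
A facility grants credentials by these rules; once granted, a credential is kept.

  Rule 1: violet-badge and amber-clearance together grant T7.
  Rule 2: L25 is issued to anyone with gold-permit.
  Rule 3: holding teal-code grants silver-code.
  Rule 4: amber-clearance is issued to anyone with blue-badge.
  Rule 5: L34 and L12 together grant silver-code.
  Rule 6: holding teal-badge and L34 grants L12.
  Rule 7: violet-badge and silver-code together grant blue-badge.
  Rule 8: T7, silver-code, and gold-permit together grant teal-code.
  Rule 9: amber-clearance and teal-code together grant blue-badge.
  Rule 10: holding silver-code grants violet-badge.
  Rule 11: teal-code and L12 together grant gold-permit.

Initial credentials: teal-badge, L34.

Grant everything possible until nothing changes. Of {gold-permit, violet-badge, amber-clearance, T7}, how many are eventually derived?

3

Holding teal-badge and L34 grants L12 (Rule 6).
Holding L34 and L12 grants silver-code (Rule 5).
Holding silver-code grants violet-badge (Rule 10).
Holding violet-badge and silver-code grants blue-badge (Rule 7).
Holding blue-badge grants amber-clearance (Rule 4).
Holding violet-badge and amber-clearance grants T7 (Rule 1).
gold-permit would need teal-code and L12 (Rule 11), but teal-code is never granted.
violet-badge: reached.
amber-clearance: reached.
T7: reached.
Reached: violet-badge, amber-clearance, and T7 — 3 of the 4.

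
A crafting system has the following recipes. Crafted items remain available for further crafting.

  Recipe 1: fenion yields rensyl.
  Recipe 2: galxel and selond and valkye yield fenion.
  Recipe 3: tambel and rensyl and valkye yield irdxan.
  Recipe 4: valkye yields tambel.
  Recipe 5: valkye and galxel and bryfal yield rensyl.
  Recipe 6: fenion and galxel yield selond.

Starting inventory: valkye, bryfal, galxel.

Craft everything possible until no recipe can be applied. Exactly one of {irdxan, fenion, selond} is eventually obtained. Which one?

irdxan

Using Recipe 5, valkye, galxel, and bryfal make rensyl.
valkye → tambel (Recipe 4).
tambel and rensyl and valkye → irdxan (Recipe 3).
fenion would need galxel, selond, and valkye (Recipe 2), but selond is never obtained. selond would need fenion and galxel (Recipe 6), but fenion is never obtained.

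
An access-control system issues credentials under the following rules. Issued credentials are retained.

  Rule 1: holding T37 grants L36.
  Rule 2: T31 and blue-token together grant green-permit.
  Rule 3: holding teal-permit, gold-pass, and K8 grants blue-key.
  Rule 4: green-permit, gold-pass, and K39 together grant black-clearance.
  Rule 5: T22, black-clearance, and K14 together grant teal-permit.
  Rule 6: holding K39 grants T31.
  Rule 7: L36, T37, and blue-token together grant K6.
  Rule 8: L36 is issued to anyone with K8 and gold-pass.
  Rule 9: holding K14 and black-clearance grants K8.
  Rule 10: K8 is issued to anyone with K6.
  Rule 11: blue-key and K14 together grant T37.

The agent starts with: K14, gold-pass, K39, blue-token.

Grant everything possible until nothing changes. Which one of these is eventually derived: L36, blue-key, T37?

L36

Holding K39 grants T31 (Rule 6).
Holding T31 and blue-token grants green-permit (Rule 2).
Holding green-permit, gold-pass, and K39 grants black-clearance (Rule 4).
Holding K14 and black-clearance grants K8 (Rule 9).
Holding K8 and gold-pass grants L36 (Rule 8).
T37 would need blue-key and K14 (Rule 11), but blue-key is never granted. blue-key would need teal-permit, gold-pass, and K8 (Rule 3), but teal-permit is never granted.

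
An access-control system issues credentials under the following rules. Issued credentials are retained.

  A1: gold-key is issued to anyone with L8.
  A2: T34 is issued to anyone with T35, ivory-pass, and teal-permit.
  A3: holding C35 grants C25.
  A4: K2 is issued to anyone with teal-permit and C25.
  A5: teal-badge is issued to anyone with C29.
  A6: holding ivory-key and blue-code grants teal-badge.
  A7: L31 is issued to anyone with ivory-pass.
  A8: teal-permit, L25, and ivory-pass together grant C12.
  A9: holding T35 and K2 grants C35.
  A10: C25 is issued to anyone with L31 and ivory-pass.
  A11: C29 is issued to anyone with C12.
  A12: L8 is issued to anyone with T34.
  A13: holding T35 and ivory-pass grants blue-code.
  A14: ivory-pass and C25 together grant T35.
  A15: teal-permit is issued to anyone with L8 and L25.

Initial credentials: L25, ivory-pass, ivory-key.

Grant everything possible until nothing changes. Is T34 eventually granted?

No

T34 would need T35, ivory-pass, and teal-permit (A2), but teal-permit is never granted.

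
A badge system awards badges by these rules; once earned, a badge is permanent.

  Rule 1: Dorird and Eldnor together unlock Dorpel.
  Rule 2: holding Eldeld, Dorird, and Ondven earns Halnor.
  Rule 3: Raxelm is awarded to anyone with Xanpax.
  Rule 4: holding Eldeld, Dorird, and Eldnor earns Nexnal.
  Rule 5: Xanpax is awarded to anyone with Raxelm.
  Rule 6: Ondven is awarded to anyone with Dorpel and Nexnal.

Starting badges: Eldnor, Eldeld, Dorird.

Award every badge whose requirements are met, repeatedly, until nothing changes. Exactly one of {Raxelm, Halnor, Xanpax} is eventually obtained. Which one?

With Dorird and Eldnor, Dorpel is earned (Rule 1).
With Eldeld, Dorird, and Eldnor, Nexnal is earned (Rule 4).
With Dorpel and Nexnal, Ondven is earned (Rule 6).
With Eldeld, Dorird, and Ondven, Halnor is earned (Rule 2).
Xanpax would need Raxelm (Rule 5), but Raxelm is never earned. Raxelm would need Xanpax (Rule 3), but Xanpax is never earned.

Halnor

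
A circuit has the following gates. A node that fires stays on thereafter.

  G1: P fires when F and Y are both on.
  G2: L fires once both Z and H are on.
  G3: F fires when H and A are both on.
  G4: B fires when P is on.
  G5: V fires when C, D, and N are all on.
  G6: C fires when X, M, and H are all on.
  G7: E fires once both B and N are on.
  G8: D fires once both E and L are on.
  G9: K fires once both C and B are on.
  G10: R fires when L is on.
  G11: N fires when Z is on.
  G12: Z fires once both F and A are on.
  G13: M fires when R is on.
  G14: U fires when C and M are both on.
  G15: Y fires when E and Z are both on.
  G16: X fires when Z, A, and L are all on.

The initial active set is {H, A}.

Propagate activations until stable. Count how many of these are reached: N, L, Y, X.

H and A are on, so F fires (G3).
G12: F and A on → Z on.
Z and H are on, so L fires (G2).
Z is on, so N fires (G11).
Z, A, and L are on, so X fires (G16).
N: reached.
L: reached.
Y would need E and Z (G15), but E never turns on.
X: reached.
Reached: N, L, and X — 3 of the 4.

3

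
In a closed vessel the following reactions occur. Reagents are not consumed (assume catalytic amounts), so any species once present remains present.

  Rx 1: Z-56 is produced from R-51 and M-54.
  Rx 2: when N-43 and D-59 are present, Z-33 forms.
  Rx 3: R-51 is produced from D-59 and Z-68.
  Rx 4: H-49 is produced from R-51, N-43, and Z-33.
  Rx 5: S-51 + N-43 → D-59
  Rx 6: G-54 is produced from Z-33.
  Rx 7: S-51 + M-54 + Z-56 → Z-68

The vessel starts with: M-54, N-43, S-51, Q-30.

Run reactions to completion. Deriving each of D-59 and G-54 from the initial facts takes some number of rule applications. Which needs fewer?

D-59: S-51 and N-43 present → D-59 forms (Rx 5). [1 rule application]
G-54: S-51 and N-43 present → D-59 forms (Rx 5). N-43 and D-59 present → Z-33 forms (Rx 2). Z-33 present → G-54 forms (Rx 6). [3 rule applications]
D-59 needs fewer.

D-59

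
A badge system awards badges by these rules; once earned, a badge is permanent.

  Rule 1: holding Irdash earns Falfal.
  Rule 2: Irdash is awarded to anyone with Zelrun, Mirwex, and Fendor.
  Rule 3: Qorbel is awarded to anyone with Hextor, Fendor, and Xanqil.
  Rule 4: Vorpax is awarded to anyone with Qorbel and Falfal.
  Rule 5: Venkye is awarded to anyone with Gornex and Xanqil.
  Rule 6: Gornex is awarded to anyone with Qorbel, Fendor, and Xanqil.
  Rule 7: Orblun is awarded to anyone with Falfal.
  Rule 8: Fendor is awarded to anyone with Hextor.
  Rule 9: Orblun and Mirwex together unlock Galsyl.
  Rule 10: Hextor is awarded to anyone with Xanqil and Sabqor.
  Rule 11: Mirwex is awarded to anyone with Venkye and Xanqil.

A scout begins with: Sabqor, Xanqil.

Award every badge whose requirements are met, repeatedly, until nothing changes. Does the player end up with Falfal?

No

Falfal would need Irdash (Rule 1), but Irdash is never earned.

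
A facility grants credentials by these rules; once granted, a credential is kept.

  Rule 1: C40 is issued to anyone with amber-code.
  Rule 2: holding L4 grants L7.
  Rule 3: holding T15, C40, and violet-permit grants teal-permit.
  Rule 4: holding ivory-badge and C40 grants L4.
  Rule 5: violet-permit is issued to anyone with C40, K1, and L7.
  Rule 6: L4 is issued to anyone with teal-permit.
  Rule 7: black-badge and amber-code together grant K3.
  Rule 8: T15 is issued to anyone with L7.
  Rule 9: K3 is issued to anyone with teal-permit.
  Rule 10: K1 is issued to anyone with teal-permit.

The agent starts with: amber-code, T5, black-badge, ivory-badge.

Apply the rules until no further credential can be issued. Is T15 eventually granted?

Holding amber-code grants C40 (Rule 1).
Holding ivory-badge and C40 grants L4 (Rule 4).
Holding L4 grants L7 (Rule 2).
Holding L7 grants T15 (Rule 8).

Yes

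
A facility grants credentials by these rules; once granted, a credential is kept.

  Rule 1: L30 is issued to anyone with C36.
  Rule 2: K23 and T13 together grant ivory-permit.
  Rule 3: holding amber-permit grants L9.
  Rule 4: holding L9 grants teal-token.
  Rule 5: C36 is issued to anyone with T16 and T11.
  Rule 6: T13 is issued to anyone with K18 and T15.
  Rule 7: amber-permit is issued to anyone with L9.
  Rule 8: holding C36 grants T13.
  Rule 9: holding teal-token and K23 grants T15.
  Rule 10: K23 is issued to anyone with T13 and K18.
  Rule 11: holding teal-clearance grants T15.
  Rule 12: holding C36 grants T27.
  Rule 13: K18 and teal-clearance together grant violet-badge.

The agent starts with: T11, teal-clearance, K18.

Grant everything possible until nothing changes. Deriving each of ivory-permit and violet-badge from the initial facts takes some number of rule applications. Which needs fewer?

violet-badge

violet-badge: Holding K18 and teal-clearance grants violet-badge (Rule 13). [1 rule application]
ivory-permit: Holding teal-clearance grants T15 (Rule 11). Holding K18 and T15 grants T13 (Rule 6). Holding T13 and K18 grants K23 (Rule 10). Holding K23 and T13 grants ivory-permit (Rule 2). [4 rule applications]
violet-badge needs fewer.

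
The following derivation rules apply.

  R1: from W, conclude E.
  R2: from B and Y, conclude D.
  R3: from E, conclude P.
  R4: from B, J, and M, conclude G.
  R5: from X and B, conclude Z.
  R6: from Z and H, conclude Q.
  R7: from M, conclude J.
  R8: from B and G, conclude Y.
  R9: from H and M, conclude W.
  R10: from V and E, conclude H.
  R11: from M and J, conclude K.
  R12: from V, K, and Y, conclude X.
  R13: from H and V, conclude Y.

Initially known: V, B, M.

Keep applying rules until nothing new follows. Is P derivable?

P would need E (R3), but E is never established.

No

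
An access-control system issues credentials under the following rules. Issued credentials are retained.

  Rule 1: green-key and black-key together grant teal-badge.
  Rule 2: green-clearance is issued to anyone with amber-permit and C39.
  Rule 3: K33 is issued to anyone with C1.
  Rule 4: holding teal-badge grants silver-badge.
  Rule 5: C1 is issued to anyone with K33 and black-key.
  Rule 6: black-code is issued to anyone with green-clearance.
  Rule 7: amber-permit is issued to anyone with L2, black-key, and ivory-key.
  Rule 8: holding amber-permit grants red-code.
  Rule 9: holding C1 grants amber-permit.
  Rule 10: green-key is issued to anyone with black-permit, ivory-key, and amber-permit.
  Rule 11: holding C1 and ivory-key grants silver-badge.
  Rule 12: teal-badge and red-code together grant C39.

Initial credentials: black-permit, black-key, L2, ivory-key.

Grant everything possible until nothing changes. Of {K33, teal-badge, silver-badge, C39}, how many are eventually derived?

Holding L2, black-key, and ivory-key grants amber-permit (Rule 7).
Holding amber-permit grants red-code (Rule 8).
Holding black-permit, ivory-key, and amber-permit grants green-key (Rule 10).
Holding green-key and black-key grants teal-badge (Rule 1).
Holding teal-badge grants silver-badge (Rule 4).
Holding teal-badge and red-code grants C39 (Rule 12).
K33 would need C1 (Rule 3), but C1 is never granted.
teal-badge: reached.
silver-badge: reached.
C39: reached.
Reached: teal-badge, silver-badge, and C39 — 3 of the 4.

3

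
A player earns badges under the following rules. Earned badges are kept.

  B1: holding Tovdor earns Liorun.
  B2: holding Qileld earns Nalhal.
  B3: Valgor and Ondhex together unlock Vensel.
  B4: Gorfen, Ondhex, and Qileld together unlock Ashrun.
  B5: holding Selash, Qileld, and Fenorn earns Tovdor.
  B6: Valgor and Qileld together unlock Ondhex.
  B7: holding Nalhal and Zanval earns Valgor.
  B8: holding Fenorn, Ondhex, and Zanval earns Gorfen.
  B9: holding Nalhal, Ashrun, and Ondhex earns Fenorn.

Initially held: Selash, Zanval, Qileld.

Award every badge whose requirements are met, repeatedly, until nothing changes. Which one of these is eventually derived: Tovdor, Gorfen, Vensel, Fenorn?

Vensel

With Qileld, Nalhal is earned (B2).
With Nalhal and Zanval, Valgor is earned (B7).
With Valgor and Qileld, Ondhex is earned (B6).
With Valgor and Ondhex, Vensel is earned (B3).
Tovdor would need Selash, Qileld, and Fenorn (B5), but Fenorn is never earned. Gorfen would need Fenorn, Ondhex, and Zanval (B8), but Fenorn is never earned. Fenorn would need Nalhal, Ashrun, and Ondhex (B9), but Ashrun is never earned.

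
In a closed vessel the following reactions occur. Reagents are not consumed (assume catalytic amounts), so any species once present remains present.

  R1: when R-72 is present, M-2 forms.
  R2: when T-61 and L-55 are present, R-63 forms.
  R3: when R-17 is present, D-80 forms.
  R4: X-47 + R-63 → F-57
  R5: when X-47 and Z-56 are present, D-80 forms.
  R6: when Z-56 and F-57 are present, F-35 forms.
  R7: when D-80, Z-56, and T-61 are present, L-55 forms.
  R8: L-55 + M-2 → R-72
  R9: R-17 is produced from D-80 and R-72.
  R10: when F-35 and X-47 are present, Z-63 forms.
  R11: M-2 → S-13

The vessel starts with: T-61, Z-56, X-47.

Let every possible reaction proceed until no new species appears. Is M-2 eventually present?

No

M-2 would need R-72 (R1), but R-72 never forms.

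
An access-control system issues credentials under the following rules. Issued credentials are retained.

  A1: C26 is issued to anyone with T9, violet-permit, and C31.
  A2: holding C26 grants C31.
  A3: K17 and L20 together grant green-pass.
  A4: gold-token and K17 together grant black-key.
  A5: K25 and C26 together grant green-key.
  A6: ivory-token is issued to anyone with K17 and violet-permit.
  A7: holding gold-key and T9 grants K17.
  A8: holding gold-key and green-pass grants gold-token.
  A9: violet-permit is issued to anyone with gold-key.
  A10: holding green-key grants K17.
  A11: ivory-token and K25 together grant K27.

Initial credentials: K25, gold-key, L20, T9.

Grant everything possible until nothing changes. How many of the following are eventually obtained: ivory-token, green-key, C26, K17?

2

Holding gold-key and T9 grants K17 (A7).
Holding gold-key grants violet-permit (A9).
Holding K17 and violet-permit grants ivory-token (A6).
ivory-token: reached.
green-key would need K25 and C26 (A5), but C26 is never granted.
C26 would need T9, violet-permit, and C31 (A1), but C31 is never granted.
K17: reached.
Reached: ivory-token and K17 — 2 of the 4.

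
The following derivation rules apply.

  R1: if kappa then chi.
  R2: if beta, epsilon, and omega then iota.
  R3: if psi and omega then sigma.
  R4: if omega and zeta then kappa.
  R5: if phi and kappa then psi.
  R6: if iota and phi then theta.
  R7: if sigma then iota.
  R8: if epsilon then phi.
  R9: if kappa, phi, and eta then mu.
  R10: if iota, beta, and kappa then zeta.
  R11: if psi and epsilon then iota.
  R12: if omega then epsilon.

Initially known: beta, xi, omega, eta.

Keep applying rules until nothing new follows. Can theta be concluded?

Yes

omega holds, so epsilon follows (R12).
From epsilon, R8 gives phi.
From beta, epsilon, and omega, R2 gives iota.
iota and phi hold, so theta follows (R6).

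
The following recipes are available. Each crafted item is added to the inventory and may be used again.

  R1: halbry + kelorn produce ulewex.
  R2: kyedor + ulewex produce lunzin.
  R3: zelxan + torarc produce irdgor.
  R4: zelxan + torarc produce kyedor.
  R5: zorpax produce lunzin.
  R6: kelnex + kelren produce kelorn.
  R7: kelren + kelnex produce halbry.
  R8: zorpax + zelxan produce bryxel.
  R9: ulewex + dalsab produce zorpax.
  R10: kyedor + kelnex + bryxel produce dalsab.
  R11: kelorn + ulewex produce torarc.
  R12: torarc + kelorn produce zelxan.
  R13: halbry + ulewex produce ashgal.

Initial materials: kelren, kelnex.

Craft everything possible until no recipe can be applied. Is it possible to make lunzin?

Yes

Using R6, kelnex and kelren make kelorn.
Using R7, kelren and kelnex make halbry.
halbry + kelorn → ulewex (R1).
kelorn + ulewex → torarc (R11).
Using R12, torarc and kelorn make zelxan.
zelxan + torarc → kyedor (R4).
kyedor + ulewex → lunzin (R2).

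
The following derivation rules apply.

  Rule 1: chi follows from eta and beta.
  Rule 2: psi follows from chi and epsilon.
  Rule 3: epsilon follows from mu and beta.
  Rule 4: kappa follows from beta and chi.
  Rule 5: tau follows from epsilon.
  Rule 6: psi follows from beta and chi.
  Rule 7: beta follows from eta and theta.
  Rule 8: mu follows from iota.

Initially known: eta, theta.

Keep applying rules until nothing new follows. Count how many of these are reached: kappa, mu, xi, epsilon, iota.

eta and theta hold, so beta follows (Rule 7).
eta and beta hold, so chi follows (Rule 1).
beta and chi hold, so kappa follows (Rule 4).
kappa: reached.
mu would need iota (Rule 8), but iota is never established.
No rule produces xi, and it is not given.
epsilon would need mu and beta (Rule 3), but mu is never established.
No rule produces iota, and it is not given.
Reached: kappa — 1 of the 5.

1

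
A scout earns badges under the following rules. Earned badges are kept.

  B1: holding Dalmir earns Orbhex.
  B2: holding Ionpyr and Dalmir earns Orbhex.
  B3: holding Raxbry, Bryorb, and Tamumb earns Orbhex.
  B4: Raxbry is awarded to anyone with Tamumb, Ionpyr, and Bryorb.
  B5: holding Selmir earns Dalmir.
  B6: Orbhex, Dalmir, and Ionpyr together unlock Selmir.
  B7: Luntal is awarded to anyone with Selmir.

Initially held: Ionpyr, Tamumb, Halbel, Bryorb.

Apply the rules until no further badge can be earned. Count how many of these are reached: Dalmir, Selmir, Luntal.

0

Dalmir would need Selmir (B5), but Selmir is never earned.
Selmir would need Orbhex, Dalmir, and Ionpyr (B6), but Dalmir is never earned.
Luntal would need Selmir (B7), but Selmir is never earned.
None of the 3 are reached.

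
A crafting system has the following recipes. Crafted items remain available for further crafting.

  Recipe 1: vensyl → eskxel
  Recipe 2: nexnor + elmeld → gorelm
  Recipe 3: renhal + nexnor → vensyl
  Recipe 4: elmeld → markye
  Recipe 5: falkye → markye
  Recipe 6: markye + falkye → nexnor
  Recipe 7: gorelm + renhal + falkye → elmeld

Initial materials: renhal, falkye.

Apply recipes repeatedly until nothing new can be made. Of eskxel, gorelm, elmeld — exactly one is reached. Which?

eskxel

falkye → markye (Recipe 5).
Using Recipe 6, markye and falkye make nexnor.
Using Recipe 3, renhal and nexnor make vensyl.
vensyl → eskxel (Recipe 1).
gorelm would need nexnor and elmeld (Recipe 2), but elmeld is never obtained. elmeld would need gorelm, renhal, and falkye (Recipe 7), but gorelm is never obtained.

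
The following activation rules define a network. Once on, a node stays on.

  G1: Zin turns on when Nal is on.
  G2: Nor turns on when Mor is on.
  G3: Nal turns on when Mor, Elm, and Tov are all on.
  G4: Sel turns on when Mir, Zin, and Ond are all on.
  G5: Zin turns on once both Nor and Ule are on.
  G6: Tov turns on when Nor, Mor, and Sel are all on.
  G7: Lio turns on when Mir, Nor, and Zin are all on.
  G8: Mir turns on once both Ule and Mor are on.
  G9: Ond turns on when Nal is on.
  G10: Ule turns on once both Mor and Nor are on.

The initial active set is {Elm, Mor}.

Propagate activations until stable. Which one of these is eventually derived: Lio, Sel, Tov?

Lio

Mor is on, so Nor turns on (G2).
Mor and Nor are on, so Ule turns on (G10).
G5: Nor and Ule on → Zin on.
G8: Ule and Mor on → Mir on.
G7: Mir, Nor, and Zin on → Lio on.
Sel would need Mir, Zin, and Ond (G4), but Ond never turns on. Tov would need Nor, Mor, and Sel (G6), but Sel never turns on.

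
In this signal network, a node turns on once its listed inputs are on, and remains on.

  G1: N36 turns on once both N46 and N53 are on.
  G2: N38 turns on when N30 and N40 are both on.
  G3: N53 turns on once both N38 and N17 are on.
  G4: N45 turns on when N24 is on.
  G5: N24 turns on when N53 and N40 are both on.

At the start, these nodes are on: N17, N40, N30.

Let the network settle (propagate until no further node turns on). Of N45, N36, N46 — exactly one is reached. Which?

N45

G2: N30 and N40 on → N38 on.
G3: N38 and N17 on → N53 on.
N53 and N40 are on, so N24 turns on (G5).
N24 is on, so N45 turns on (G4).
No rule produces N46, and it is not given. N36 would need N46 and N53 (G1), but N46 never turns on.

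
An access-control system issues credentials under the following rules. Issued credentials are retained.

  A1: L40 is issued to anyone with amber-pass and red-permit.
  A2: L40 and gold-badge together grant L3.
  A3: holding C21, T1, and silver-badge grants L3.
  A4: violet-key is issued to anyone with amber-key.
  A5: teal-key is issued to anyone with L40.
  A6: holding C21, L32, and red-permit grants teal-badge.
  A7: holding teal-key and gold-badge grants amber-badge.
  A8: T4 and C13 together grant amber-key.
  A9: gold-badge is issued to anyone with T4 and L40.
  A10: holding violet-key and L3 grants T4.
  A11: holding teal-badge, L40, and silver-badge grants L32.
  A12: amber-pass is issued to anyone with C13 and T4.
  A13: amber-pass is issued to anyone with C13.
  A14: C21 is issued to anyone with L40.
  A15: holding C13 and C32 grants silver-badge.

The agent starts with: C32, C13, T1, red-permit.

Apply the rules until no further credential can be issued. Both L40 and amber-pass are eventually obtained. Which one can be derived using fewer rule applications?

amber-pass: Holding C13 grants amber-pass (A13). [1 rule application]
L40: Holding C13 grants amber-pass (A13). Holding amber-pass and red-permit grants L40 (A1). [2 rule applications]
amber-pass needs fewer.

amber-pass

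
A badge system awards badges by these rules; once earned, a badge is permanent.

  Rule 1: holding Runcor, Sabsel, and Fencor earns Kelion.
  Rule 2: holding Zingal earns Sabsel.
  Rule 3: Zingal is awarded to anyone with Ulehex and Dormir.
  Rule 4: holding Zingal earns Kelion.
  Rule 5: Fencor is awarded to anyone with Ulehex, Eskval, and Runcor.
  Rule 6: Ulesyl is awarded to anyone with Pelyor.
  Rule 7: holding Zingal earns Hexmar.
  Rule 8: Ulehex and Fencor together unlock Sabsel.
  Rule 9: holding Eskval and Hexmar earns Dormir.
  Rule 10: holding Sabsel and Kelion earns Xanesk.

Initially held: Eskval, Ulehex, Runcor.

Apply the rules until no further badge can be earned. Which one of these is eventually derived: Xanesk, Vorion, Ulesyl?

Xanesk

With Ulehex, Eskval, and Runcor, Fencor is earned (Rule 5).
With Ulehex and Fencor, Sabsel is earned (Rule 8).
With Runcor, Sabsel, and Fencor, Kelion is earned (Rule 1).
With Sabsel and Kelion, Xanesk is earned (Rule 10).
No rule produces Vorion, and it is not given. Ulesyl would need Pelyor (Rule 6), but Pelyor is never earned.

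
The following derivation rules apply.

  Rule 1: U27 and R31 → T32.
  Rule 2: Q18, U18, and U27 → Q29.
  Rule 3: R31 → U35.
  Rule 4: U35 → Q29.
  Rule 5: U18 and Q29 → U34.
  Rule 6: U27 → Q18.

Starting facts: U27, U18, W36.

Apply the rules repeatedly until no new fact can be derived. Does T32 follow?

T32 would need U27 and R31 (Rule 1), but R31 is never established.

No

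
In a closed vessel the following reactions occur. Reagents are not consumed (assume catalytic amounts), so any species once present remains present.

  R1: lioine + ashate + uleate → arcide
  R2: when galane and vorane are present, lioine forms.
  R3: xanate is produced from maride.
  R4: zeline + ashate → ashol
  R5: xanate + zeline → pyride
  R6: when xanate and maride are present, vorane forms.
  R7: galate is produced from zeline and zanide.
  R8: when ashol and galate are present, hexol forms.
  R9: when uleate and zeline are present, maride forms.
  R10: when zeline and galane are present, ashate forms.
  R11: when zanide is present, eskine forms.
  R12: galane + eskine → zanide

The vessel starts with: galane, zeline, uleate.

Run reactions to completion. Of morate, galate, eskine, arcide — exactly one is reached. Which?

arcide

uleate and zeline present → maride forms (R9).
zeline and galane present → ashate forms (R10).
maride present → xanate forms (R3).
xanate and maride present → vorane forms (R6).
galane and vorane present → lioine forms (R2).
lioine, ashate, and uleate present → arcide forms (R1).
No rule produces morate, and it is not given. galate would need zeline and zanide (R7), but zanide never forms. eskine would need zanide (R11), but zanide never forms.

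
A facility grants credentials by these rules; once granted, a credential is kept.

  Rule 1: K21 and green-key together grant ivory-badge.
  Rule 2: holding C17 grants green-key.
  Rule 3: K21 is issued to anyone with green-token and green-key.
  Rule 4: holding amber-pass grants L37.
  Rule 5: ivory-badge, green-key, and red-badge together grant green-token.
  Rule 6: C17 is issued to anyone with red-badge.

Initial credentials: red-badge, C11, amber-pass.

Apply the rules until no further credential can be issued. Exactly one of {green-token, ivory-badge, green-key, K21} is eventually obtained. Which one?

green-key

Holding red-badge grants C17 (Rule 6).
Holding C17 grants green-key (Rule 2).
green-token would need ivory-badge, green-key, and red-badge (Rule 5), but ivory-badge is never granted. K21 would need green-token and green-key (Rule 3), but green-token is never granted. ivory-badge would need K21 and green-key (Rule 1), but K21 is never granted.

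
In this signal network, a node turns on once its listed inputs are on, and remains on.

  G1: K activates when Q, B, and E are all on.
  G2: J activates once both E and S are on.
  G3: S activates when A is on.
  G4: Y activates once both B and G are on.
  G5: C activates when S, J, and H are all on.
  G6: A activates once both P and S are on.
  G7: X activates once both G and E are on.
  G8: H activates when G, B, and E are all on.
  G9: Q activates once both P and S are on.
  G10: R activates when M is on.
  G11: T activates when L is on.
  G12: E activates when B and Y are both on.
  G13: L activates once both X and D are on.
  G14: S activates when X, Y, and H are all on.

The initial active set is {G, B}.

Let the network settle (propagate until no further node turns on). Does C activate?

B and G are on, so Y activates (G4).
B and Y are on, so E activates (G12).
G, B, and E are on, so H activates (G8).
G7: G and E on → X on.
G14: X, Y, and H on → S on.
G2: E and S on → J on.
S, J, and H are on, so C activates (G5).

Yes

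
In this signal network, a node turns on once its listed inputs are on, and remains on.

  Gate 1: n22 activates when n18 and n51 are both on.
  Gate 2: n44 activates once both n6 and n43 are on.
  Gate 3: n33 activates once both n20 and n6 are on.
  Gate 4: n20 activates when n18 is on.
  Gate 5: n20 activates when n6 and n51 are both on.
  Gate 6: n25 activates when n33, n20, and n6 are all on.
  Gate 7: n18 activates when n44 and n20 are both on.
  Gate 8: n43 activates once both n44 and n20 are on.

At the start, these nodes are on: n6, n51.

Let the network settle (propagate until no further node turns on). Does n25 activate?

Yes

Gate 5: n6 and n51 on → n20 on.
Gate 3: n20 and n6 on → n33 on.
Gate 6: n33, n20, and n6 on → n25 on.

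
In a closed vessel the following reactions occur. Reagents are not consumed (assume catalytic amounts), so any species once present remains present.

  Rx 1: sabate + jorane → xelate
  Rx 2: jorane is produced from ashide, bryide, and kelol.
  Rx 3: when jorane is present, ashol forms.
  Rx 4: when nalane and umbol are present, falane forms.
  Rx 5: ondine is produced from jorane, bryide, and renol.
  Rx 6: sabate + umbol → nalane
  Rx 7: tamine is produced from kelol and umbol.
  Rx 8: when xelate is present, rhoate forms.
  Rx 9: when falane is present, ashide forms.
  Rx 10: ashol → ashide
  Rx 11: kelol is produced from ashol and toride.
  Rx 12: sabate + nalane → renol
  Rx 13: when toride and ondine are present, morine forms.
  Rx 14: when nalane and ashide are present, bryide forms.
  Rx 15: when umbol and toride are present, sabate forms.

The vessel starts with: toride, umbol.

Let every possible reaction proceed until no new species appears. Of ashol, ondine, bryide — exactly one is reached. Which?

bryide

umbol and toride present → sabate forms (Rx 15).
sabate and umbol present → nalane forms (Rx 6).
nalane and umbol present → falane forms (Rx 4).
falane present → ashide forms (Rx 9).
nalane and ashide present → bryide forms (Rx 14).
ashol would need jorane (Rx 3), but jorane never forms. ondine would need jorane, bryide, and renol (Rx 5), but jorane never forms.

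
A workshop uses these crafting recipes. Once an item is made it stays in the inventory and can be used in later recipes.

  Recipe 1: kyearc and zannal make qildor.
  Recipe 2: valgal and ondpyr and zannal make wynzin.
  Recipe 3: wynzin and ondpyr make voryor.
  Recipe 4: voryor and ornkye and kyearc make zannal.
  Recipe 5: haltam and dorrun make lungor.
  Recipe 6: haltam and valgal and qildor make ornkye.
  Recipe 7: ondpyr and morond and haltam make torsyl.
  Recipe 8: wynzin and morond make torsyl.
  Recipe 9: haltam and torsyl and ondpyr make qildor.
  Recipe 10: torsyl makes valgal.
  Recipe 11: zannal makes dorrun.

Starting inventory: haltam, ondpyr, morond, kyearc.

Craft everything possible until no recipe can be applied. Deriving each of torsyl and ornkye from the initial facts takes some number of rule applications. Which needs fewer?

torsyl

torsyl: Using Recipe 7, ondpyr, morond, and haltam make torsyl. [1 rule application]
ornkye: Using Recipe 7, ondpyr, morond, and haltam make torsyl. haltam and torsyl and ondpyr → qildor (Recipe 9). torsyl → valgal (Recipe 10). haltam and valgal and qildor → ornkye (Recipe 6). [4 rule applications]
torsyl needs fewer.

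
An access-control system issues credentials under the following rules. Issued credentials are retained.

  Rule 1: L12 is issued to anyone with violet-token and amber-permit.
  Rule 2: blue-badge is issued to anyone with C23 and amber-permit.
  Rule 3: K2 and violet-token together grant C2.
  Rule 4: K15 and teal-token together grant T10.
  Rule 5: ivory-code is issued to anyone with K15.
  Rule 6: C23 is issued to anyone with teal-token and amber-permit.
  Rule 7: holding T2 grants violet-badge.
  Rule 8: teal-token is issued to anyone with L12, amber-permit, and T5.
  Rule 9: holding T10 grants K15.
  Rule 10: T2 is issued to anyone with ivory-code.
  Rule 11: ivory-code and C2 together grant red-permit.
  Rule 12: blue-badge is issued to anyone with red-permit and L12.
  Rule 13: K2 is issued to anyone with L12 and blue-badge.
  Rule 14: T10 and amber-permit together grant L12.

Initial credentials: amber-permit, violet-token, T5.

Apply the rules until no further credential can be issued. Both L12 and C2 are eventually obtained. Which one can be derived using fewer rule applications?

L12

L12: Holding violet-token and amber-permit grants L12 (Rule 1). [1 rule application]
C2: Holding violet-token and amber-permit grants L12 (Rule 1). Holding L12, amber-permit, and T5 grants teal-token (Rule 8). Holding teal-token and amber-permit grants C23 (Rule 6). Holding C23 and amber-permit grants blue-badge (Rule 2). Holding L12 and blue-badge grants K2 (Rule 13). Holding K2 and violet-token grants C2 (Rule 3). [6 rule applications]
L12 needs fewer.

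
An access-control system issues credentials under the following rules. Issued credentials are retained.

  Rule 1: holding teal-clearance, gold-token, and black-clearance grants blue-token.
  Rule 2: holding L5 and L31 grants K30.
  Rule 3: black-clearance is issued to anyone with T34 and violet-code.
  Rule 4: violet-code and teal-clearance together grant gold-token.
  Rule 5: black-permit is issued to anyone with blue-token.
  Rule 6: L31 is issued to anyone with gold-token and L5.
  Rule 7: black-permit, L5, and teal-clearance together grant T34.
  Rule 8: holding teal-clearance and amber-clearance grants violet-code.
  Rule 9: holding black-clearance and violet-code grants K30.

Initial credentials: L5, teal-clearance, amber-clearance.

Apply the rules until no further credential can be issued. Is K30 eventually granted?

Yes

Holding teal-clearance and amber-clearance grants violet-code (Rule 8).
Holding violet-code and teal-clearance grants gold-token (Rule 4).
Holding gold-token and L5 grants L31 (Rule 6).
Holding L5 and L31 grants K30 (Rule 2).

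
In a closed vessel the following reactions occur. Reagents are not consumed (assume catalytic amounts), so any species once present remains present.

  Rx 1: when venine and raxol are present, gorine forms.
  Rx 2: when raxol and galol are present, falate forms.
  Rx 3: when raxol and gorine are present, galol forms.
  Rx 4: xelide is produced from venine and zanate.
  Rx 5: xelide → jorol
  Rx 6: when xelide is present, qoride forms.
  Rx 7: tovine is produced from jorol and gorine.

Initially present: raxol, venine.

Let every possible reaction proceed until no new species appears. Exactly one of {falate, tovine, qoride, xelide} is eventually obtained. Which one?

venine and raxol present → gorine forms (Rx 1).
raxol and gorine present → galol forms (Rx 3).
raxol and galol present → falate forms (Rx 2).
tovine would need jorol and gorine (Rx 7), but jorol never forms. xelide would need venine and zanate (Rx 4), but zanate never forms. qoride would need xelide (Rx 6), but xelide never forms.

falate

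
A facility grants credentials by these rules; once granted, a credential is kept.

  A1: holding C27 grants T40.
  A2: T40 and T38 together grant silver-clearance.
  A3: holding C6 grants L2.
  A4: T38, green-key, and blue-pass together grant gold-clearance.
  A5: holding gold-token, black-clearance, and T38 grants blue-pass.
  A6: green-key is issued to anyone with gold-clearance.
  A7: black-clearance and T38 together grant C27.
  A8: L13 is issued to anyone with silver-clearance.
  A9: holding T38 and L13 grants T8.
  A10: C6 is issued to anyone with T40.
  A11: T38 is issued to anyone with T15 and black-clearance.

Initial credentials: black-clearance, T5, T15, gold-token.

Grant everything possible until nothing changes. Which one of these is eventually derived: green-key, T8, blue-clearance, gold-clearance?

T8

Holding T15 and black-clearance grants T38 (A11).
Holding black-clearance and T38 grants C27 (A7).
Holding C27 grants T40 (A1).
Holding T40 and T38 grants silver-clearance (A2).
Holding silver-clearance grants L13 (A8).
Holding T38 and L13 grants T8 (A9).
No rule produces blue-clearance, and it is not given. green-key would need gold-clearance (A6), but gold-clearance is never granted. gold-clearance would need T38, green-key, and blue-pass (A4), but green-key is never granted.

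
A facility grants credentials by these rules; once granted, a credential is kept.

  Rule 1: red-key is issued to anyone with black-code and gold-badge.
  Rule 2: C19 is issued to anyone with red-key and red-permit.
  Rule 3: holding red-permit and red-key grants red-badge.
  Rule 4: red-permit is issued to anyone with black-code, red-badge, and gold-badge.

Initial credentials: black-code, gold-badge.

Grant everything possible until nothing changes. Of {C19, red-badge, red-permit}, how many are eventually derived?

C19 would need red-key and red-permit (Rule 2), but red-permit is never granted.
red-badge would need red-permit and red-key (Rule 3), but red-permit is never granted.
red-permit would need black-code, red-badge, and gold-badge (Rule 4), but red-badge is never granted.
None of the 3 are reached.

0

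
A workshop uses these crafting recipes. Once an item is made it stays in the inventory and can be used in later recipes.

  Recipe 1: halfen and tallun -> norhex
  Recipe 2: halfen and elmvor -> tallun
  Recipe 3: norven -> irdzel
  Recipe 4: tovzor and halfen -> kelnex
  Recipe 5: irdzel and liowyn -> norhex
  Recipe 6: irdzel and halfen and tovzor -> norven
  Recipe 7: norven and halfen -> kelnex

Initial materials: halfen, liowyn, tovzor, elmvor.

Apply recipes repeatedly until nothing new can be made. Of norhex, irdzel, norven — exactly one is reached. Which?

norhex

halfen and elmvor -> tallun (Recipe 2).
halfen and tallun -> norhex (Recipe 1).
norven would need irdzel, halfen, and tovzor (Recipe 6), but irdzel is never obtained. irdzel would need norven (Recipe 3), but norven is never obtained.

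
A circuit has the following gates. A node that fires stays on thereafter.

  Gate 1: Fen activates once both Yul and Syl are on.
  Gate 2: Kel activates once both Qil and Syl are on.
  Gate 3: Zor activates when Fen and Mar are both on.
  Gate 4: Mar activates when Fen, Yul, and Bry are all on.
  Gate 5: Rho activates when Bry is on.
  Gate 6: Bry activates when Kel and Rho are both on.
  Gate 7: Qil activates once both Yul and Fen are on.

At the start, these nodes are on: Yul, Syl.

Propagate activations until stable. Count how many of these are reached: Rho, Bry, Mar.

Rho would need Bry (Gate 5), but Bry never turns on.
Bry would need Kel and Rho (Gate 6), but Rho never turns on.
Mar would need Fen, Yul, and Bry (Gate 4), but Bry never turns on.
None of the 3 are reached.

0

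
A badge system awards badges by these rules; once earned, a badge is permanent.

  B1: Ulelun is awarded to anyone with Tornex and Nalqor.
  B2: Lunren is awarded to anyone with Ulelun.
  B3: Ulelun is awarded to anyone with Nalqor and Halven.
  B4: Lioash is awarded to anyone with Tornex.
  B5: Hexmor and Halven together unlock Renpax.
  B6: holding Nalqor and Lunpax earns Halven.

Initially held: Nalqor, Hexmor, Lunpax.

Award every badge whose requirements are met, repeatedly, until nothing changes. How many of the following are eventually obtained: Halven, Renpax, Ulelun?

3

With Nalqor and Lunpax, Halven is earned (B6).
With Hexmor and Halven, Renpax is earned (B5).
With Nalqor and Halven, Ulelun is earned (B3).
Halven: reached.
Renpax: reached.
Ulelun: reached.
All 3 are reached.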